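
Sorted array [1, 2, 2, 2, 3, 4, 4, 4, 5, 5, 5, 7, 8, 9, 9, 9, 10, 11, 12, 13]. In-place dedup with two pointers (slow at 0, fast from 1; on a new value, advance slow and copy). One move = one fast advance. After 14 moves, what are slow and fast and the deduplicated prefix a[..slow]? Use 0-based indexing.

slow=7, fast=15, prefix=[1, 2, 3, 4, 5, 7, 8, 9]

(s=0,f=1) a[fast]=2≠a[slow]=1 write a[1]=2 → slow++,fast++
(s=1,f=2) a[fast]=2=a[slow] dup → fast++
(s=1,f=3) a[fast]=2=a[slow] dup → fast++
(s=1,f=4) a[fast]=3≠a[slow]=2 write a[2]=3 → slow++,fast++
(s=2,f=5) a[fast]=4≠a[slow]=3 write a[3]=4 → slow++,fast++
(s=3,f=6) a[fast]=4=a[slow] dup → fast++
(s=3,f=7) a[fast]=4=a[slow] dup → fast++
(s=3,f=8) a[fast]=5≠a[slow]=4 write a[4]=5 → slow++,fast++
(s=4,f=9) a[fast]=5=a[slow] dup → fast++
(s=4,f=10) a[fast]=5=a[slow] dup → fast++
(s=4,f=11) a[fast]=7≠a[slow]=5 write a[5]=7 → slow++,fast++
(s=5,f=12) a[fast]=8≠a[slow]=7 write a[6]=8 → slow++,fast++
(s=6,f=13) a[fast]=9≠a[slow]=8 write a[7]=9 → slow++,fast++
(s=7,f=14) a[fast]=9=a[slow] dup → fast++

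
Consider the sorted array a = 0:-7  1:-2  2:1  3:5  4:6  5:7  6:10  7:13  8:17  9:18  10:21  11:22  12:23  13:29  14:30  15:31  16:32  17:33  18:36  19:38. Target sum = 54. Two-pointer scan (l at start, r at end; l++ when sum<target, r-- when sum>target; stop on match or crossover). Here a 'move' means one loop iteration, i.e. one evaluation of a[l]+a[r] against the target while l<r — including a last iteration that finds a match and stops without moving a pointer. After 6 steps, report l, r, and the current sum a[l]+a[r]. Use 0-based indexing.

l=0 r=19: -7+38=31 <54, l++
l=1 r=19: -2+38=36 <54, l++
l=2 r=19: 1+38=39 <54, l++
l=3 r=19: 5+38=43 <54, l++
l=4 r=19: 6+38=44 <54, l++
l=5 r=19: 7+38=45 <54, l++

l=6, r=19, sum=48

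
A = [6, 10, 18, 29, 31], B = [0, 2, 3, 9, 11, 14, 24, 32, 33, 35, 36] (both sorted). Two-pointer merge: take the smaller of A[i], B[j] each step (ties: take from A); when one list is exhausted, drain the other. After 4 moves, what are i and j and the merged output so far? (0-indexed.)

i=1, j=3, merged so far=[0, 2, 3, 6]

i=0 j=0: A[i]=6>B[j]=0 take 0, j++
i=0 j=1: A[i]=6>B[j]=2 take 2, j++
i=0 j=2: A[i]=6>B[j]=3 take 3, j++
i=0 j=3: A[i]=6<=B[j]=9 take 6, i++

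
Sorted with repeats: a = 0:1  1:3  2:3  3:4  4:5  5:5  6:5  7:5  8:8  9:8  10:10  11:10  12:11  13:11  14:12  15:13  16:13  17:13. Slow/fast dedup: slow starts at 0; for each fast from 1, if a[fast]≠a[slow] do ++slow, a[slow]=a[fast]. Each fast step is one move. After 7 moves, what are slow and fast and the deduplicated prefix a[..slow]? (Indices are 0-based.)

(s=0,f=1) a[fast]=3≠a[slow]=1 write a[1]=3 → slow++,fast++
(s=1,f=2) a[fast]=3=a[slow] dup → fast++
(s=1,f=3) a[fast]=4≠a[slow]=3 write a[2]=4 → slow++,fast++
(s=2,f=4) a[fast]=5≠a[slow]=4 write a[3]=5 → slow++,fast++
(s=3,f=5) a[fast]=5=a[slow] dup → fast++
(s=3,f=6) a[fast]=5=a[slow] dup → fast++
(s=3,f=7) a[fast]=5=a[slow] dup → fast++

slow=3, fast=8, prefix=[1, 3, 4, 5]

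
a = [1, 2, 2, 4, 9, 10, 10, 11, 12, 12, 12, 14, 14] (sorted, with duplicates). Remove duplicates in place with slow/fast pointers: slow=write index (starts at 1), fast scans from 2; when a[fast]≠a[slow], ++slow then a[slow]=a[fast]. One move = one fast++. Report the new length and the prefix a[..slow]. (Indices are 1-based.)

(s=1,f=2) a[fast]=2≠a[slow]=1 write a[2]=2 → slow++,fast++
(s=2,f=3) a[fast]=2=a[slow] dup → fast++
(s=2,f=4) a[fast]=4≠a[slow]=2 write a[3]=4 → slow++,fast++
(s=3,f=5) a[fast]=9≠a[slow]=4 write a[4]=9 → slow++,fast++
(s=4,f=6) a[fast]=10≠a[slow]=9 write a[5]=10 → slow++,fast++
(s=5,f=7) a[fast]=10=a[slow] dup → fast++
(s=5,f=8) a[fast]=11≠a[slow]=10 write a[6]=11 → slow++,fast++
(s=6,f=9) a[fast]=12≠a[slow]=11 write a[7]=12 → slow++,fast++
(s=7,f=10) a[fast]=12=a[slow] dup → fast++
(s=7,f=11) a[fast]=12=a[slow] dup → fast++
(s=7,f=12) a[fast]=14≠a[slow]=12 write a[8]=14 → slow++,fast++
(s=8,f=13) a[fast]=14=a[slow] dup → fast++

length 8; prefix = [1, 2, 4, 9, 10, 11, 12, 14]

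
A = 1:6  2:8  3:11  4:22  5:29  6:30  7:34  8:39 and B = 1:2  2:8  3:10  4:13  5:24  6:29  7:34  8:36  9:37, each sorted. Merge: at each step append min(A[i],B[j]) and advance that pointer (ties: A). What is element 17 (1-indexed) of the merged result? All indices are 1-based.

merged[17] = 39

[i=1,j=1] A[i]=6>B[j]=2 take 2 → j++
[i=1,j=2] A[i]=6<=B[j]=8 take 6 → i++
[i=2,j=2] A[i]=8<=B[j]=8 take 8 → i++
[i=3,j=2] A[i]=11>B[j]=8 take 8 → j++
[i=3,j=3] A[i]=11>B[j]=10 take 10 → j++
[i=3,j=4] A[i]=11<=B[j]=13 take 11 → i++
[i=4,j=4] A[i]=22>B[j]=13 take 13 → j++
[i=4,j=5] A[i]=22<=B[j]=24 take 22 → i++
[i=5,j=5] A[i]=29>B[j]=24 take 24 → j++
[i=5,j=6] A[i]=29<=B[j]=29 take 29 → i++
[i=6,j=6] A[i]=30>B[j]=29 take 29 → j++
[i=6,j=7] A[i]=30<=B[j]=34 take 30 → i++
[i=7,j=7] A[i]=34<=B[j]=34 take 34 → i++
[i=8,j=7] A[i]=39>B[j]=34 take 34 → j++
[i=8,j=8] A[i]=39>B[j]=36 take 36 → j++
[i=8,j=9] A[i]=39>B[j]=37 take 37 → j++
[i=8,j=10] B done, take A[i]=39 → i++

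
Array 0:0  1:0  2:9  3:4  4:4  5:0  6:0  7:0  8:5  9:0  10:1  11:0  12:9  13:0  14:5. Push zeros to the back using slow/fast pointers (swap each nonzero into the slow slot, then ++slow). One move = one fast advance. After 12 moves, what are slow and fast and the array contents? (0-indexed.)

slow=5, fast=12, a=[9, 4, 4, 5, 1, 0, 0, 0, 0, 0, 0, 0, 9, 0, 5]

(s=0,f=0) a[fast]=0 → fast++
(s=0,f=1) a[fast]=0 → fast++
(s=0,f=2) a[fast]=9≠0 swap→a[0]=9 → slow++,fast++
(s=1,f=3) a[fast]=4≠0 swap→a[1]=4 → slow++,fast++
(s=2,f=4) a[fast]=4≠0 swap→a[2]=4 → slow++,fast++
(s=3,f=5) a[fast]=0 → fast++
(s=3,f=6) a[fast]=0 → fast++
(s=3,f=7) a[fast]=0 → fast++
(s=3,f=8) a[fast]=5≠0 swap→a[3]=5 → slow++,fast++
(s=4,f=9) a[fast]=0 → fast++
(s=4,f=10) a[fast]=1≠0 swap→a[4]=1 → slow++,fast++
(s=5,f=11) a[fast]=0 → fast++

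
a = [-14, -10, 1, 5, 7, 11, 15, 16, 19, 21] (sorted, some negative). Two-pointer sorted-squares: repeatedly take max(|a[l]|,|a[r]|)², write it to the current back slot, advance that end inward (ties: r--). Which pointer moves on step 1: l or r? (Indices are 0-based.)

r

[0,9] |-14|<=|21| out[9]=441 → r--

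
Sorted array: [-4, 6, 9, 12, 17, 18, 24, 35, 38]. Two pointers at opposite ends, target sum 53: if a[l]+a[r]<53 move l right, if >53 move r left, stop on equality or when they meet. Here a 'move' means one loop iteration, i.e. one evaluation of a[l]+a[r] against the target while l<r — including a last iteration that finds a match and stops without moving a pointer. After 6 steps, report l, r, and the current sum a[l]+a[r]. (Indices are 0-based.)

l=0 r=8: -4+38=34 <53, l++
l=1 r=8: 6+38=44 <53, l++
l=2 r=8: 9+38=47 <53, l++
l=3 r=8: 12+38=50 <53, l++
l=4 r=8: 17+38=55 >53, r--
l=4 r=7: 17+35=52 <53, l++

l=5, r=7, sum=53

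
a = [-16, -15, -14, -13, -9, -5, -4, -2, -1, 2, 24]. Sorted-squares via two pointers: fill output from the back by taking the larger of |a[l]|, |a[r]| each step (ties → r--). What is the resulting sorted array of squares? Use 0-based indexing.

[1, 4, 4, 16, 25, 81, 169, 196, 225, 256, 576]

l=0 r=10: |-16|<=|24| out[10]=576, r--
l=0 r=9: |-16|>|2| out[9]=256, l++
l=1 r=9: |-15|>|2| out[8]=225, l++
l=2 r=9: |-14|>|2| out[7]=196, l++
l=3 r=9: |-13|>|2| out[6]=169, l++
l=4 r=9: |-9|>|2| out[5]=81, l++
l=5 r=9: |-5|>|2| out[4]=25, l++
l=6 r=9: |-4|>|2| out[3]=16, l++
l=7 r=9: |-2|<=|2| out[2]=4, r--
l=7 r=8: |-2|>|-1| out[1]=4, l++
l=8 r=8: |-1|<=|-1| out[0]=1, r--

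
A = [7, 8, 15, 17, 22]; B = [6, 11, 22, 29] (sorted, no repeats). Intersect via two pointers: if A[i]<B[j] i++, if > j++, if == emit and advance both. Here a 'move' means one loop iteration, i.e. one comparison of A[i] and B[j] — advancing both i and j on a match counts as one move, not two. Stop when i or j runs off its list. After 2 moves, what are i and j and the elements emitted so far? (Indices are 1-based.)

i=2, j=2, emitted=[]

i=1 j=1: 7>6, j++
i=1 j=2: 7<11, i++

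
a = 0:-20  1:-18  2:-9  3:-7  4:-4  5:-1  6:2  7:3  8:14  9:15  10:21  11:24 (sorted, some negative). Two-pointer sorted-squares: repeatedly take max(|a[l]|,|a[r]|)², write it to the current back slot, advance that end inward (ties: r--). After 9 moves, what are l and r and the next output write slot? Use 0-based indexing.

l=5, r=7, next write slot=2

l=0 r=11: |-20|<=|24| out[11]=576, r--
l=0 r=10: |-20|<=|21| out[10]=441, r--
l=0 r=9: |-20|>|15| out[9]=400, l++
l=1 r=9: |-18|>|15| out[8]=324, l++
l=2 r=9: |-9|<=|15| out[7]=225, r--
l=2 r=8: |-9|<=|14| out[6]=196, r--
l=2 r=7: |-9|>|3| out[5]=81, l++
l=3 r=7: |-7|>|3| out[4]=49, l++
l=4 r=7: |-4|>|3| out[3]=16, l++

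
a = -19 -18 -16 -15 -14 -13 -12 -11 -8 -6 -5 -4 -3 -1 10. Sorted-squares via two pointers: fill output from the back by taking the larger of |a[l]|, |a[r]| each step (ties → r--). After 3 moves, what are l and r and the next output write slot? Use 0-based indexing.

l=0 r=14: |-19|>|10| out[14]=361, l++
l=1 r=14: |-18|>|10| out[13]=324, l++
l=2 r=14: |-16|>|10| out[12]=256, l++

l=3, r=14, next write slot=11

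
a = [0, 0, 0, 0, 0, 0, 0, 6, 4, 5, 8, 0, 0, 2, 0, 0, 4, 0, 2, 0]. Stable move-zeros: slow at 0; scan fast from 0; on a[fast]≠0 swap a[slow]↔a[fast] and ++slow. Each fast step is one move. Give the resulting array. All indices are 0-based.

[6, 4, 5, 8, 2, 4, 2, 0, 0, 0, 0, 0, 0, 0, 0, 0, 0, 0, 0, 0]

(s=0,f=0) a[fast]=0 → fast++
(s=0,f=1) a[fast]=0 → fast++
(s=0,f=2) a[fast]=0 → fast++
(s=0,f=3) a[fast]=0 → fast++
(s=0,f=4) a[fast]=0 → fast++
(s=0,f=5) a[fast]=0 → fast++
(s=0,f=6) a[fast]=0 → fast++
(s=0,f=7) a[fast]=6≠0 swap→a[0]=6 → slow++,fast++
(s=1,f=8) a[fast]=4≠0 swap→a[1]=4 → slow++,fast++
(s=2,f=9) a[fast]=5≠0 swap→a[2]=5 → slow++,fast++
(s=3,f=10) a[fast]=8≠0 swap→a[3]=8 → slow++,fast++
(s=4,f=11) a[fast]=0 → fast++
(s=4,f=12) a[fast]=0 → fast++
(s=4,f=13) a[fast]=2≠0 swap→a[4]=2 → slow++,fast++
(s=5,f=14) a[fast]=0 → fast++
(s=5,f=15) a[fast]=0 → fast++
(s=5,f=16) a[fast]=4≠0 swap→a[5]=4 → slow++,fast++
(s=6,f=17) a[fast]=0 → fast++
(s=6,f=18) a[fast]=2≠0 swap→a[6]=2 → slow++,fast++
(s=7,f=19) a[fast]=0 → fast++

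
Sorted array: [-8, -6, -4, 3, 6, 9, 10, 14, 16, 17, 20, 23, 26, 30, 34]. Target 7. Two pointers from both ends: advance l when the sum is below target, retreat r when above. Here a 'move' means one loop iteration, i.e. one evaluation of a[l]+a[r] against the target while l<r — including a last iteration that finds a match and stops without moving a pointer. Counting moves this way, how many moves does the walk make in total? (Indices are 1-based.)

[1,15] -8+34=26 >7 → r--
[1,14] -8+30=22 >7 → r--
[1,13] -8+26=18 >7 → r--
[1,12] -8+23=15 >7 → r--
[1,11] -8+20=12 >7 → r--
[1,10] -8+17=9 >7 → r--
[1,9] -8+16=8 >7 → r--
[1,8] -8+14=6 <7 → l++
[2,8] -6+14=8 >7 → r--
[2,7] -6+10=4 <7 → l++
[3,7] -4+10=6 <7 → l++
[4,7] 3+10=13 >7 → r--
[4,6] 3+9=12 >7 → r--
[4,5] 3+6=9 >7 → r--

14 moves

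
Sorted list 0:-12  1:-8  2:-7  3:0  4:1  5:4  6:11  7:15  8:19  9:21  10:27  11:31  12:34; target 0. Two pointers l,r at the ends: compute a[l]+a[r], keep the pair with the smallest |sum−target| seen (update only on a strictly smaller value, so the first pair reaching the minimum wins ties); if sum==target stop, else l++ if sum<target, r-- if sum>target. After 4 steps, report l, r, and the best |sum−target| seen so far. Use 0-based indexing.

l=0 r=12: -12+34=22 d=22 *, r--
l=0 r=11: -12+31=19 d=19 *, r--
l=0 r=10: -12+27=15 d=15 *, r--
l=0 r=9: -12+21=9 d=9 *, r--

l=0, r=8, best |Δ|=9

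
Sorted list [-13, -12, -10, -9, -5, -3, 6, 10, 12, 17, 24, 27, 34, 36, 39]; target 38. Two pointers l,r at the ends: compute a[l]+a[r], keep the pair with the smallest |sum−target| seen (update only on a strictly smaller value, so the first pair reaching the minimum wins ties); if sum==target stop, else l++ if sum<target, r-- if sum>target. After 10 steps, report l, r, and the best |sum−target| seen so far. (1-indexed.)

l=8, r=12, best |Δ|=2

[1,15] -13+39=26 d=12 * → l++
[2,15] -12+39=27 d=11 * → l++
[3,15] -10+39=29 d=9 * → l++
[4,15] -9+39=30 d=8 * → l++
[5,15] -5+39=34 d=4 * → l++
[6,15] -3+39=36 d=2 * → l++
[7,15] 6+39=45 d=7 → r--
[7,14] 6+36=42 d=4 → r--
[7,13] 6+34=40 d=2 → r--
[7,12] 6+27=33 d=5 → l++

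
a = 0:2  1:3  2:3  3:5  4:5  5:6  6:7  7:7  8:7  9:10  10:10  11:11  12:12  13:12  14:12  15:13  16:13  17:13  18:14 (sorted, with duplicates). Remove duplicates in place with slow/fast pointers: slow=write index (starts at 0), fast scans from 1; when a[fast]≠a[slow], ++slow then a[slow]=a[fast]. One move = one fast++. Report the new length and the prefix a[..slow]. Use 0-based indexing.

length 10; prefix = [2, 3, 5, 6, 7, 10, 11, 12, 13, 14]

(s=0,f=1) a[fast]=3≠a[slow]=2 write a[1]=3 → slow++,fast++
(s=1,f=2) a[fast]=3=a[slow] dup → fast++
(s=1,f=3) a[fast]=5≠a[slow]=3 write a[2]=5 → slow++,fast++
(s=2,f=4) a[fast]=5=a[slow] dup → fast++
(s=2,f=5) a[fast]=6≠a[slow]=5 write a[3]=6 → slow++,fast++
(s=3,f=6) a[fast]=7≠a[slow]=6 write a[4]=7 → slow++,fast++
(s=4,f=7) a[fast]=7=a[slow] dup → fast++
(s=4,f=8) a[fast]=7=a[slow] dup → fast++
(s=4,f=9) a[fast]=10≠a[slow]=7 write a[5]=10 → slow++,fast++
(s=5,f=10) a[fast]=10=a[slow] dup → fast++
(s=5,f=11) a[fast]=11≠a[slow]=10 write a[6]=11 → slow++,fast++
(s=6,f=12) a[fast]=12≠a[slow]=11 write a[7]=12 → slow++,fast++
(s=7,f=13) a[fast]=12=a[slow] dup → fast++
(s=7,f=14) a[fast]=12=a[slow] dup → fast++
(s=7,f=15) a[fast]=13≠a[slow]=12 write a[8]=13 → slow++,fast++
(s=8,f=16) a[fast]=13=a[slow] dup → fast++
(s=8,f=17) a[fast]=13=a[slow] dup → fast++
(s=8,f=18) a[fast]=14≠a[slow]=13 write a[9]=14 → slow++,fast++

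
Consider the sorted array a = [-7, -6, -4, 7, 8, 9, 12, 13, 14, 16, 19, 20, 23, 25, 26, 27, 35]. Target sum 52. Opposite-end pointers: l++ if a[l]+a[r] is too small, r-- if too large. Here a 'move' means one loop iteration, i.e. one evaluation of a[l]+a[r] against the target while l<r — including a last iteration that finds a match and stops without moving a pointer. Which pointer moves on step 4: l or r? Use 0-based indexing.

l

[0,16] -7+35=28 <52 → l++
[1,16] -6+35=29 <52 → l++
[2,16] -4+35=31 <52 → l++
[3,16] 7+35=42 <52 → l++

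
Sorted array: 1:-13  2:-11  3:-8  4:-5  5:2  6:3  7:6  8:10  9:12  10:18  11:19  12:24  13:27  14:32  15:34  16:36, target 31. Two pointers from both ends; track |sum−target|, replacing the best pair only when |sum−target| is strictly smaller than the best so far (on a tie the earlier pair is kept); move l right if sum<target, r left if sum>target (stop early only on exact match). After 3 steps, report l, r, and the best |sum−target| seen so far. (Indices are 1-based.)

l=4, r=16, best |Δ|=3

[1,16] -13+36=23 d=8 * → l++
[2,16] -11+36=25 d=6 * → l++
[3,16] -8+36=28 d=3 * → l++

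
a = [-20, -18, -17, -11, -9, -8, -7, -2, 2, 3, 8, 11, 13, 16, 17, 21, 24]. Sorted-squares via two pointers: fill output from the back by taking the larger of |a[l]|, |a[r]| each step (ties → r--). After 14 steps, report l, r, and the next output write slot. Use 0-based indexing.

l=0 r=16: |-20|<=|24| out[16]=576, r--
l=0 r=15: |-20|<=|21| out[15]=441, r--
l=0 r=14: |-20|>|17| out[14]=400, l++
l=1 r=14: |-18|>|17| out[13]=324, l++
l=2 r=14: |-17|<=|17| out[12]=289, r--
l=2 r=13: |-17|>|16| out[11]=289, l++
l=3 r=13: |-11|<=|16| out[10]=256, r--
l=3 r=12: |-11|<=|13| out[9]=169, r--
l=3 r=11: |-11|<=|11| out[8]=121, r--
l=3 r=10: |-11|>|8| out[7]=121, l++
l=4 r=10: |-9|>|8| out[6]=81, l++
l=5 r=10: |-8|<=|8| out[5]=64, r--
l=5 r=9: |-8|>|3| out[4]=64, l++
l=6 r=9: |-7|>|3| out[3]=49, l++

l=7, r=9, next write slot=2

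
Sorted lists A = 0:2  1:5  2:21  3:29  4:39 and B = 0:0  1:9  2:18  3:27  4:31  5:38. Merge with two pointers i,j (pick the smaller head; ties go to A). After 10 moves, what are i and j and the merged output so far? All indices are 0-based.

i=0 j=0: A[i]=2>B[j]=0 take 0, j++
i=0 j=1: A[i]=2<=B[j]=9 take 2, i++
i=1 j=1: A[i]=5<=B[j]=9 take 5, i++
i=2 j=1: A[i]=21>B[j]=9 take 9, j++
i=2 j=2: A[i]=21>B[j]=18 take 18, j++
i=2 j=3: A[i]=21<=B[j]=27 take 21, i++
i=3 j=3: A[i]=29>B[j]=27 take 27, j++
i=3 j=4: A[i]=29<=B[j]=31 take 29, i++
i=4 j=4: A[i]=39>B[j]=31 take 31, j++
i=4 j=5: A[i]=39>B[j]=38 take 38, j++

i=4, j=6, merged so far=[0, 2, 5, 9, 18, 21, 27, 29, 31, 38]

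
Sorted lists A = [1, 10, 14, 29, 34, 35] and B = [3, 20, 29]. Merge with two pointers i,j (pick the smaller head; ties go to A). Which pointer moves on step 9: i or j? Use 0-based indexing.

i

[i=0,j=0] A[i]=1<=B[j]=3 take 1 → i++
[i=1,j=0] A[i]=10>B[j]=3 take 3 → j++
[i=1,j=1] A[i]=10<=B[j]=20 take 10 → i++
[i=2,j=1] A[i]=14<=B[j]=20 take 14 → i++
[i=3,j=1] A[i]=29>B[j]=20 take 20 → j++
[i=3,j=2] A[i]=29<=B[j]=29 take 29 → i++
[i=4,j=2] A[i]=34>B[j]=29 take 29 → j++
[i=4,j=3] B done, take A[i]=34 → i++
[i=5,j=3] B done, take A[i]=35 → i++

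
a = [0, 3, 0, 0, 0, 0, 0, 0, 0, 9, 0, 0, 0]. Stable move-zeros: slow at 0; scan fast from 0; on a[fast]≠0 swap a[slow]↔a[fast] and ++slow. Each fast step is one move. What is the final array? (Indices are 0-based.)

[3, 9, 0, 0, 0, 0, 0, 0, 0, 0, 0, 0, 0]

slow=0 fast=0: a[fast]=0, fast++
slow=0 fast=1: a[fast]=3≠0 swap→a[0]=3, slow++,fast++
slow=1 fast=2: a[fast]=0, fast++
slow=1 fast=3: a[fast]=0, fast++
slow=1 fast=4: a[fast]=0, fast++
slow=1 fast=5: a[fast]=0, fast++
slow=1 fast=6: a[fast]=0, fast++
slow=1 fast=7: a[fast]=0, fast++
slow=1 fast=8: a[fast]=0, fast++
slow=1 fast=9: a[fast]=9≠0 swap→a[1]=9, slow++,fast++
slow=2 fast=10: a[fast]=0, fast++
slow=2 fast=11: a[fast]=0, fast++
slow=2 fast=12: a[fast]=0, fast++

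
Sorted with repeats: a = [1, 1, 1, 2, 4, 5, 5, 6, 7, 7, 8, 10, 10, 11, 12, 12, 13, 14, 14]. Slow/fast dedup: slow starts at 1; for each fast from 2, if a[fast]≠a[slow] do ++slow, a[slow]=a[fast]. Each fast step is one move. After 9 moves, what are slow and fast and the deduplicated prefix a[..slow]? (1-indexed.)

slow=6, fast=11, prefix=[1, 2, 4, 5, 6, 7]

(s=1,f=2) a[fast]=1=a[slow] dup → fast++
(s=1,f=3) a[fast]=1=a[slow] dup → fast++
(s=1,f=4) a[fast]=2≠a[slow]=1 write a[2]=2 → slow++,fast++
(s=2,f=5) a[fast]=4≠a[slow]=2 write a[3]=4 → slow++,fast++
(s=3,f=6) a[fast]=5≠a[slow]=4 write a[4]=5 → slow++,fast++
(s=4,f=7) a[fast]=5=a[slow] dup → fast++
(s=4,f=8) a[fast]=6≠a[slow]=5 write a[5]=6 → slow++,fast++
(s=5,f=9) a[fast]=7≠a[slow]=6 write a[6]=7 → slow++,fast++
(s=6,f=10) a[fast]=7=a[slow] dup → fast++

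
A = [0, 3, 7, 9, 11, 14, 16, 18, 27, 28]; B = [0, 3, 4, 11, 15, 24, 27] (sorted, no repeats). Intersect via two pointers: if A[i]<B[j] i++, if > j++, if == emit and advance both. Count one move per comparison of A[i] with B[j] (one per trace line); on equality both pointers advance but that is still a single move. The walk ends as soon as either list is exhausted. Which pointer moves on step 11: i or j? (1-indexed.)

[i=1,j=1] 0==0 emit → i++,j++
[i=2,j=2] 3==3 emit → i++,j++
[i=3,j=3] 7>4 → j++
[i=3,j=4] 7<11 → i++
[i=4,j=4] 9<11 → i++
[i=5,j=4] 11==11 emit → i++,j++
[i=6,j=5] 14<15 → i++
[i=7,j=5] 16>15 → j++
[i=7,j=6] 16<24 → i++
[i=8,j=6] 18<24 → i++
[i=9,j=6] 27>24 → j++

j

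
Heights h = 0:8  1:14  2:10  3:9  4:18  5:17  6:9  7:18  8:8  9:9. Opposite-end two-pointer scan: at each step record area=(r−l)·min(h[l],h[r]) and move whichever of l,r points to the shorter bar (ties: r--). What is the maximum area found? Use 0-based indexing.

l=0 r=9: min(8,9)*9=72 best=72 *, l++
l=1 r=9: min(14,9)*8=72 best=72, r--
l=1 r=8: min(14,8)*7=56 best=72, r--
l=1 r=7: min(14,18)*6=84 best=84 *, l++
l=2 r=7: min(10,18)*5=50 best=84, l++
l=3 r=7: min(9,18)*4=36 best=84, l++
l=4 r=7: min(18,18)*3=54 best=84, r--
l=4 r=6: min(18,9)*2=18 best=84, r--
l=4 r=5: min(18,17)*1=17 best=84, r--

max area = 84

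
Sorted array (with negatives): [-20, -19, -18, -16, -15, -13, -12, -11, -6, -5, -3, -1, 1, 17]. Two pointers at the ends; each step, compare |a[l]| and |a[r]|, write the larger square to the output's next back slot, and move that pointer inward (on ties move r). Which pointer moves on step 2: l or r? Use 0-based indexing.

[0,13] |-20|>|17| out[13]=400 → l++
[1,13] |-19|>|17| out[12]=361 → l++

l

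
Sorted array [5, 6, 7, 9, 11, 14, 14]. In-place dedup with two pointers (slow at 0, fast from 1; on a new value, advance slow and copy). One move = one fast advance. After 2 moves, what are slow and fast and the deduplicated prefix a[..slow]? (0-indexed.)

(s=0,f=1) a[fast]=6≠a[slow]=5 write a[1]=6 → slow++,fast++
(s=1,f=2) a[fast]=7≠a[slow]=6 write a[2]=7 → slow++,fast++

slow=2, fast=3, prefix=[5, 6, 7]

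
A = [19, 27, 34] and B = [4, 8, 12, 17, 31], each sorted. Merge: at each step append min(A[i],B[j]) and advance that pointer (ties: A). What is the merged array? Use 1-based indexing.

[4, 8, 12, 17, 19, 27, 31, 34]

[i=1,j=1] A[i]=19>B[j]=4 take 4 → j++
[i=1,j=2] A[i]=19>B[j]=8 take 8 → j++
[i=1,j=3] A[i]=19>B[j]=12 take 12 → j++
[i=1,j=4] A[i]=19>B[j]=17 take 17 → j++
[i=1,j=5] A[i]=19<=B[j]=31 take 19 → i++
[i=2,j=5] A[i]=27<=B[j]=31 take 27 → i++
[i=3,j=5] A[i]=34>B[j]=31 take 31 → j++
[i=3,j=6] B done, take A[i]=34 → i++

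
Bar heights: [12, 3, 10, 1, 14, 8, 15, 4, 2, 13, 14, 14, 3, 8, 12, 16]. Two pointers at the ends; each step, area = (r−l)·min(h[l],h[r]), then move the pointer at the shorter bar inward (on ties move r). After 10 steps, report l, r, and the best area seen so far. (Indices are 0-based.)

l=0 r=15: min(12,16)*15=180 best=180 *, l++
l=1 r=15: min(3,16)*14=42 best=180, l++
l=2 r=15: min(10,16)*13=130 best=180, l++
l=3 r=15: min(1,16)*12=12 best=180, l++
l=4 r=15: min(14,16)*11=154 best=180, l++
l=5 r=15: min(8,16)*10=80 best=180, l++
l=6 r=15: min(15,16)*9=135 best=180, l++
l=7 r=15: min(4,16)*8=32 best=180, l++
l=8 r=15: min(2,16)*7=14 best=180, l++
l=9 r=15: min(13,16)*6=78 best=180, l++

l=10, r=15, best area=180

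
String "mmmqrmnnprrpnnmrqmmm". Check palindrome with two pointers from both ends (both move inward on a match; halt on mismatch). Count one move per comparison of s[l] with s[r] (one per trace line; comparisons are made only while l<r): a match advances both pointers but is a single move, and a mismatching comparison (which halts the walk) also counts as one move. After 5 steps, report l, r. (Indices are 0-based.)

l=5, r=14

[0,19] 'm'=='m' → l++,r--
[1,18] 'm'=='m' → l++,r--
[2,17] 'm'=='m' → l++,r--
[3,16] 'q'=='q' → l++,r--
[4,15] 'r'=='r' → l++,r--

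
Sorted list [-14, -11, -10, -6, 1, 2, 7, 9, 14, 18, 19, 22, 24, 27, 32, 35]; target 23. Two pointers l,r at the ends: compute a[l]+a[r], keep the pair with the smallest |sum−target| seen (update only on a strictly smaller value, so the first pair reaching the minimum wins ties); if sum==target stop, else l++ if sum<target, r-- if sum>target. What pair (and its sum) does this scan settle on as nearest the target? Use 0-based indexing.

pair (1, 22) with sum 23 (|Δ|=0)

[0,15] -14+35=21 d=2 * → l++
[1,15] -11+35=24 d=1 * → r--
[1,14] -11+32=21 d=2 → l++
[2,14] -10+32=22 d=1 → l++
[3,14] -6+32=26 d=3 → r--
[3,13] -6+27=21 d=2 → l++
[4,13] 1+27=28 d=5 → r--
[4,12] 1+24=25 d=2 → r--
[4,11] 1+22=23 d=0 * → stop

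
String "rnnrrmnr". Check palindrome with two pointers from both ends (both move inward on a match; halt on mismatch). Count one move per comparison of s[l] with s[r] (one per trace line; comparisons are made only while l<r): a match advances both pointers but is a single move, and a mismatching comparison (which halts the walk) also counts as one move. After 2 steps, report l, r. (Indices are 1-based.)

l=3, r=6

[1,8] 'r'=='r' → l++,r--
[2,7] 'n'=='n' → l++,r--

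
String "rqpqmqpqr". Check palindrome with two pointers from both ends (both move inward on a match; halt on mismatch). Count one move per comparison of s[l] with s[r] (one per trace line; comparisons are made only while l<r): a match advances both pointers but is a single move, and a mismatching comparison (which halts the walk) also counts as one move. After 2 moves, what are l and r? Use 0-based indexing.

l=2, r=6

[0,8] 'r'=='r' → l++,r--
[1,7] 'q'=='q' → l++,r--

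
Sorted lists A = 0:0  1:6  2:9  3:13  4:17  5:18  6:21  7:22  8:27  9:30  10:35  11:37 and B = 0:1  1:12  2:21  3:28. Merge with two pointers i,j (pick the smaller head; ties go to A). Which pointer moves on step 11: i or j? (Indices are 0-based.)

i

i=0 j=0: A[i]=0<=B[j]=1 take 0, i++
i=1 j=0: A[i]=6>B[j]=1 take 1, j++
i=1 j=1: A[i]=6<=B[j]=12 take 6, i++
i=2 j=1: A[i]=9<=B[j]=12 take 9, i++
i=3 j=1: A[i]=13>B[j]=12 take 12, j++
i=3 j=2: A[i]=13<=B[j]=21 take 13, i++
i=4 j=2: A[i]=17<=B[j]=21 take 17, i++
i=5 j=2: A[i]=18<=B[j]=21 take 18, i++
i=6 j=2: A[i]=21<=B[j]=21 take 21, i++
i=7 j=2: A[i]=22>B[j]=21 take 21, j++
i=7 j=3: A[i]=22<=B[j]=28 take 22, i++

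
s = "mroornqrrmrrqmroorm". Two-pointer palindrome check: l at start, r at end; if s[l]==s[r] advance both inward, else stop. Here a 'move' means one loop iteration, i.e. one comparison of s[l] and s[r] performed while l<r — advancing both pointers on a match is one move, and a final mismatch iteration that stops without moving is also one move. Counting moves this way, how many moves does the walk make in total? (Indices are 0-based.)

6 moves

l=0 r=18: 'm'=='m', l++,r--
l=1 r=17: 'r'=='r', l++,r--
l=2 r=16: 'o'=='o', l++,r--
l=3 r=15: 'o'=='o', l++,r--
l=4 r=14: 'r'=='r', l++,r--
l=5 r=13: 'n'!='m', stop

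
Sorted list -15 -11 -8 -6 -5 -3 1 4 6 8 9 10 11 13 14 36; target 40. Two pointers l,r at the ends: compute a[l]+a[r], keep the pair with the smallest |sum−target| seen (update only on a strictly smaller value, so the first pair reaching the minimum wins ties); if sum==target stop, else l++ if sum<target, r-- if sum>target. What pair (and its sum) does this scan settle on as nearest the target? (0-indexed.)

pair (4, 36) with sum 40 (|Δ|=0)

[0,15] -15+36=21 d=19 * → l++
[1,15] -11+36=25 d=15 * → l++
[2,15] -8+36=28 d=12 * → l++
[3,15] -6+36=30 d=10 * → l++
[4,15] -5+36=31 d=9 * → l++
[5,15] -3+36=33 d=7 * → l++
[6,15] 1+36=37 d=3 * → l++
[7,15] 4+36=40 d=0 * → stop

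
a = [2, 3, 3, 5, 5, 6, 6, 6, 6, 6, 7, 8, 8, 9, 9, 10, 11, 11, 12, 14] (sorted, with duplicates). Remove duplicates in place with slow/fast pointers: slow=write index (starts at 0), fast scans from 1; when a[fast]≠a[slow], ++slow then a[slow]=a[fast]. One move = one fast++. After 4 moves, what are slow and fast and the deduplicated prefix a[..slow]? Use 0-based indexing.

slow=2, fast=5, prefix=[2, 3, 5]

slow=0 fast=1: a[fast]=3≠a[slow]=2 write a[1]=3, slow++,fast++
slow=1 fast=2: a[fast]=3=a[slow] dup, fast++
slow=1 fast=3: a[fast]=5≠a[slow]=3 write a[2]=5, slow++,fast++
slow=2 fast=4: a[fast]=5=a[slow] dup, fast++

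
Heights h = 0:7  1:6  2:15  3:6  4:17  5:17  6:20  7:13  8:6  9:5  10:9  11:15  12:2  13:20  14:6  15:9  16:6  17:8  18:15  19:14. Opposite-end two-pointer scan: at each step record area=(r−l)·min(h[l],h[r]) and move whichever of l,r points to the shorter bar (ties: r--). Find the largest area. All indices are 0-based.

[0,19] min(7,14)*19=133 best=133 * → l++
[1,19] min(6,14)*18=108 best=133 → l++
[2,19] min(15,14)*17=238 best=238 * → r--
[2,18] min(15,15)*16=240 best=240 * → r--
[2,17] min(15,8)*15=120 best=240 → r--
[2,16] min(15,6)*14=84 best=240 → r--
[2,15] min(15,9)*13=117 best=240 → r--
[2,14] min(15,6)*12=72 best=240 → r--
[2,13] min(15,20)*11=165 best=240 → l++
[3,13] min(6,20)*10=60 best=240 → l++
[4,13] min(17,20)*9=153 best=240 → l++
[5,13] min(17,20)*8=136 best=240 → l++
[6,13] min(20,20)*7=140 best=240 → r--
[6,12] min(20,2)*6=12 best=240 → r--
[6,11] min(20,15)*5=75 best=240 → r--
[6,10] min(20,9)*4=36 best=240 → r--
[6,9] min(20,5)*3=15 best=240 → r--
[6,8] min(20,6)*2=12 best=240 → r--
[6,7] min(20,13)*1=13 best=240 → r--

max area = 240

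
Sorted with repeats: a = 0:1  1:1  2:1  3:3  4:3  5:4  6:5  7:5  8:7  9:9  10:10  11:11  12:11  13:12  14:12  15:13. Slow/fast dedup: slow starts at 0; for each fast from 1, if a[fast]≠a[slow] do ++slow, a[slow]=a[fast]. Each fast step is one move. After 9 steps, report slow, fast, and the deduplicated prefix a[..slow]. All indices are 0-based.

slow=0 fast=1: a[fast]=1=a[slow] dup, fast++
slow=0 fast=2: a[fast]=1=a[slow] dup, fast++
slow=0 fast=3: a[fast]=3≠a[slow]=1 write a[1]=3, slow++,fast++
slow=1 fast=4: a[fast]=3=a[slow] dup, fast++
slow=1 fast=5: a[fast]=4≠a[slow]=3 write a[2]=4, slow++,fast++
slow=2 fast=6: a[fast]=5≠a[slow]=4 write a[3]=5, slow++,fast++
slow=3 fast=7: a[fast]=5=a[slow] dup, fast++
slow=3 fast=8: a[fast]=7≠a[slow]=5 write a[4]=7, slow++,fast++
slow=4 fast=9: a[fast]=9≠a[slow]=7 write a[5]=9, slow++,fast++

slow=5, fast=10, prefix=[1, 3, 4, 5, 7, 9]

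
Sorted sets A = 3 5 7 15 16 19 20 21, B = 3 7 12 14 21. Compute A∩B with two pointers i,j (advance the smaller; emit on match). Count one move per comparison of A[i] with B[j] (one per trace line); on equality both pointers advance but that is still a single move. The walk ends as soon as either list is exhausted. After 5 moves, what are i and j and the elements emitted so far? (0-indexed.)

i=3, j=4, emitted=[3, 7]

i=0 j=0: 3==3 emit, i++,j++
i=1 j=1: 5<7, i++
i=2 j=1: 7==7 emit, i++,j++
i=3 j=2: 15>12, j++
i=3 j=3: 15>14, j++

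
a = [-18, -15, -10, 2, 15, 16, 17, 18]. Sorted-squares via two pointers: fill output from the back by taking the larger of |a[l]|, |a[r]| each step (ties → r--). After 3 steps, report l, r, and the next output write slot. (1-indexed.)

[1,8] |-18|<=|18| out[8]=324 → r--
[1,7] |-18|>|17| out[7]=324 → l++
[2,7] |-15|<=|17| out[6]=289 → r--

l=2, r=6, next write slot=5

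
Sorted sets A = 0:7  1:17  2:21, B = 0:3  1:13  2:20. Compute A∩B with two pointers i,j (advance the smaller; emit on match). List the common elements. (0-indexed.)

intersection = []

[i=0,j=0] 7>3 → j++
[i=0,j=1] 7<13 → i++
[i=1,j=1] 17>13 → j++
[i=1,j=2] 17<20 → i++
[i=2,j=2] 21>20 → j++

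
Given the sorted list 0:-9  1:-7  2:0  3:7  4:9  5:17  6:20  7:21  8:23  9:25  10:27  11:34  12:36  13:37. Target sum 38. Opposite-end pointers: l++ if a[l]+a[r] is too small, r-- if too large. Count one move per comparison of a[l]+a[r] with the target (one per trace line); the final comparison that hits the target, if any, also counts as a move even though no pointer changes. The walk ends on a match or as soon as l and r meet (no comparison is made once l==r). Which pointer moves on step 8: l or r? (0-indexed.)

l=0 r=13: -9+37=28 <38, l++
l=1 r=13: -7+37=30 <38, l++
l=2 r=13: 0+37=37 <38, l++
l=3 r=13: 7+37=44 >38, r--
l=3 r=12: 7+36=43 >38, r--
l=3 r=11: 7+34=41 >38, r--
l=3 r=10: 7+27=34 <38, l++
l=4 r=10: 9+27=36 <38, l++

l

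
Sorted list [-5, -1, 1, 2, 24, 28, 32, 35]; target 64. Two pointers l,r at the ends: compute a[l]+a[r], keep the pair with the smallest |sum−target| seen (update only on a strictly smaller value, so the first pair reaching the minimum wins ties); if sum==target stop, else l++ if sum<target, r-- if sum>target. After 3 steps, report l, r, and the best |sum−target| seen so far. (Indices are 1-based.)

l=4, r=8, best |Δ|=28

[1,8] -5+35=30 d=34 * → l++
[2,8] -1+35=34 d=30 * → l++
[3,8] 1+35=36 d=28 * → l++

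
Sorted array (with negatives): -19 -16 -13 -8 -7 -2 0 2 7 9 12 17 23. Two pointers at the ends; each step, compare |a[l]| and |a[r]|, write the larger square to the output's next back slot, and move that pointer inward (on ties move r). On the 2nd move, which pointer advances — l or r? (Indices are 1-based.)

l

[1,13] |-19|<=|23| out[13]=529 → r--
[1,12] |-19|>|17| out[12]=361 → l++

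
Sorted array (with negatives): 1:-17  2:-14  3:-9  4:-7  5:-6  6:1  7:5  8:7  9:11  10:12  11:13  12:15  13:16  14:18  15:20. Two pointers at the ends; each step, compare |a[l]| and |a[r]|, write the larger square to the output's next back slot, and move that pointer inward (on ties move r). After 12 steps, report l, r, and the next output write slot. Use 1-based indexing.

l=1 r=15: |-17|<=|20| out[15]=400, r--
l=1 r=14: |-17|<=|18| out[14]=324, r--
l=1 r=13: |-17|>|16| out[13]=289, l++
l=2 r=13: |-14|<=|16| out[12]=256, r--
l=2 r=12: |-14|<=|15| out[11]=225, r--
l=2 r=11: |-14|>|13| out[10]=196, l++
l=3 r=11: |-9|<=|13| out[9]=169, r--
l=3 r=10: |-9|<=|12| out[8]=144, r--
l=3 r=9: |-9|<=|11| out[7]=121, r--
l=3 r=8: |-9|>|7| out[6]=81, l++
l=4 r=8: |-7|<=|7| out[5]=49, r--
l=4 r=7: |-7|>|5| out[4]=49, l++

l=5, r=7, next write slot=3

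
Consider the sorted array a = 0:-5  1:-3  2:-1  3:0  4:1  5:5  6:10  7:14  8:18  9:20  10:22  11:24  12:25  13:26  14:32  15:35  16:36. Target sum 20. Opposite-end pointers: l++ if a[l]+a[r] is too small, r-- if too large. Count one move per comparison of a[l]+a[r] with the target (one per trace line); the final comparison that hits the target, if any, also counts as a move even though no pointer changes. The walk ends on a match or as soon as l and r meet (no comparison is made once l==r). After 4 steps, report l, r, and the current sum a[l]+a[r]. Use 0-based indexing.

l=0 r=16: -5+36=31 >20, r--
l=0 r=15: -5+35=30 >20, r--
l=0 r=14: -5+32=27 >20, r--
l=0 r=13: -5+26=21 >20, r--

l=0, r=12, sum=20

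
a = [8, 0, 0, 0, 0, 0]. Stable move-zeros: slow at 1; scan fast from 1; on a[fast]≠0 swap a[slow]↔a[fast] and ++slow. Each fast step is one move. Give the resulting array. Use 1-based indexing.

slow=1 fast=1: a[fast]=8≠0 swap→a[1]=8, slow++,fast++
slow=2 fast=2: a[fast]=0, fast++
slow=2 fast=3: a[fast]=0, fast++
slow=2 fast=4: a[fast]=0, fast++
slow=2 fast=5: a[fast]=0, fast++
slow=2 fast=6: a[fast]=0, fast++

[8, 0, 0, 0, 0, 0]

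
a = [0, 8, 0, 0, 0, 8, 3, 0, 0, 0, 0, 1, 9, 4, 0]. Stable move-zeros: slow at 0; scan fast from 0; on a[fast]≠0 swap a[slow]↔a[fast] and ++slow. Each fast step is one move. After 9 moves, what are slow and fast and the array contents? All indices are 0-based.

(s=0,f=0) a[fast]=0 → fast++
(s=0,f=1) a[fast]=8≠0 swap→a[0]=8 → slow++,fast++
(s=1,f=2) a[fast]=0 → fast++
(s=1,f=3) a[fast]=0 → fast++
(s=1,f=4) a[fast]=0 → fast++
(s=1,f=5) a[fast]=8≠0 swap→a[1]=8 → slow++,fast++
(s=2,f=6) a[fast]=3≠0 swap→a[2]=3 → slow++,fast++
(s=3,f=7) a[fast]=0 → fast++
(s=3,f=8) a[fast]=0 → fast++

slow=3, fast=9, a=[8, 8, 3, 0, 0, 0, 0, 0, 0, 0, 0, 1, 9, 4, 0]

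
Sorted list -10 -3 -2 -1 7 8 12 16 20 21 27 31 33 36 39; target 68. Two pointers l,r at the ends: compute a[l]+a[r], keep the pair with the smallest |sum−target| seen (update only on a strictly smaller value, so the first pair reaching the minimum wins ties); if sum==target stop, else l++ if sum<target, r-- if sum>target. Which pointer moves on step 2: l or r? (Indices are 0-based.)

l

l=0 r=14: -10+39=29 d=39 *, l++
l=1 r=14: -3+39=36 d=32 *, l++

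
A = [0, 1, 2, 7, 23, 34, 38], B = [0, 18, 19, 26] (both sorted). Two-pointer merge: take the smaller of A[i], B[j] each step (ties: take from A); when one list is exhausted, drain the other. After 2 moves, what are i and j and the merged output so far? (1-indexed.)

i=2, j=2, merged so far=[0, 0]

[i=1,j=1] A[i]=0<=B[j]=0 take 0 → i++
[i=2,j=1] A[i]=1>B[j]=0 take 0 → j++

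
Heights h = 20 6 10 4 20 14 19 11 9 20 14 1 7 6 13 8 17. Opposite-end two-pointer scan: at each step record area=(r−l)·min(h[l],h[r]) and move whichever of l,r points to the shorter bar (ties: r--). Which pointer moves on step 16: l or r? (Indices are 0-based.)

l=0 r=16: min(20,17)*16=272 best=272 *, r--
l=0 r=15: min(20,8)*15=120 best=272, r--
l=0 r=14: min(20,13)*14=182 best=272, r--
l=0 r=13: min(20,6)*13=78 best=272, r--
l=0 r=12: min(20,7)*12=84 best=272, r--
l=0 r=11: min(20,1)*11=11 best=272, r--
l=0 r=10: min(20,14)*10=140 best=272, r--
l=0 r=9: min(20,20)*9=180 best=272, r--
l=0 r=8: min(20,9)*8=72 best=272, r--
l=0 r=7: min(20,11)*7=77 best=272, r--
l=0 r=6: min(20,19)*6=114 best=272, r--
l=0 r=5: min(20,14)*5=70 best=272, r--
l=0 r=4: min(20,20)*4=80 best=272, r--
l=0 r=3: min(20,4)*3=12 best=272, r--
l=0 r=2: min(20,10)*2=20 best=272, r--
l=0 r=1: min(20,6)*1=6 best=272, r--

r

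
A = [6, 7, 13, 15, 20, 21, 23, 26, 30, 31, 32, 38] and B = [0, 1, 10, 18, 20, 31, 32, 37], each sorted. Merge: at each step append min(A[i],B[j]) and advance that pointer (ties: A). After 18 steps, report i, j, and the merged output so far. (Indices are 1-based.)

[i=1,j=1] A[i]=6>B[j]=0 take 0 → j++
[i=1,j=2] A[i]=6>B[j]=1 take 1 → j++
[i=1,j=3] A[i]=6<=B[j]=10 take 6 → i++
[i=2,j=3] A[i]=7<=B[j]=10 take 7 → i++
[i=3,j=3] A[i]=13>B[j]=10 take 10 → j++
[i=3,j=4] A[i]=13<=B[j]=18 take 13 → i++
[i=4,j=4] A[i]=15<=B[j]=18 take 15 → i++
[i=5,j=4] A[i]=20>B[j]=18 take 18 → j++
[i=5,j=5] A[i]=20<=B[j]=20 take 20 → i++
[i=6,j=5] A[i]=21>B[j]=20 take 20 → j++
[i=6,j=6] A[i]=21<=B[j]=31 take 21 → i++
[i=7,j=6] A[i]=23<=B[j]=31 take 23 → i++
[i=8,j=6] A[i]=26<=B[j]=31 take 26 → i++
[i=9,j=6] A[i]=30<=B[j]=31 take 30 → i++
[i=10,j=6] A[i]=31<=B[j]=31 take 31 → i++
[i=11,j=6] A[i]=32>B[j]=31 take 31 → j++
[i=11,j=7] A[i]=32<=B[j]=32 take 32 → i++
[i=12,j=7] A[i]=38>B[j]=32 take 32 → j++

i=12, j=8, merged so far=[0, 1, 6, 7, 10, 13, 15, 18, 20, 20, 21, 23, 26, 30, 31, 31, 32, 32]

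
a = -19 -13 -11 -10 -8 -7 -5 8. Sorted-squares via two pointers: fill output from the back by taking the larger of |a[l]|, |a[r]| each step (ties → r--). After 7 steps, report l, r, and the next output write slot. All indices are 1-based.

l=1 r=8: |-19|>|8| out[8]=361, l++
l=2 r=8: |-13|>|8| out[7]=169, l++
l=3 r=8: |-11|>|8| out[6]=121, l++
l=4 r=8: |-10|>|8| out[5]=100, l++
l=5 r=8: |-8|<=|8| out[4]=64, r--
l=5 r=7: |-8|>|-5| out[3]=64, l++
l=6 r=7: |-7|>|-5| out[2]=49, l++

l=7, r=7, next write slot=1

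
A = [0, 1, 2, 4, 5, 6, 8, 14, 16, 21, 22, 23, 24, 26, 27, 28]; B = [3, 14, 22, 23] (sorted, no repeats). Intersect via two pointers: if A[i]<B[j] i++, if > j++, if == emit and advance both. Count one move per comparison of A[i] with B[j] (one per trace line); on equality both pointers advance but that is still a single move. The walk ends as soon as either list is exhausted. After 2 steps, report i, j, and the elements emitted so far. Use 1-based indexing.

i=1 j=1: 0<3, i++
i=2 j=1: 1<3, i++

i=3, j=1, emitted=[]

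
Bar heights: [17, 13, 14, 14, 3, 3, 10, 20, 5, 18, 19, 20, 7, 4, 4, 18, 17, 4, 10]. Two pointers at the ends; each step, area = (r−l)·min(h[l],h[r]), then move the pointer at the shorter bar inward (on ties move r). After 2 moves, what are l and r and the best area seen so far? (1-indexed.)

[1,19] min(17,10)*18=180 best=180 * → r--
[1,18] min(17,4)*17=68 best=180 → r--

l=1, r=17, best area=180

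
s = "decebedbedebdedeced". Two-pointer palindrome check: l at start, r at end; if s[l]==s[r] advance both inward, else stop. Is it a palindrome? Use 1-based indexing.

not a palindrome (mismatch at 5,15)

l=1 r=19: 'd'=='d', l++,r--
l=2 r=18: 'e'=='e', l++,r--
l=3 r=17: 'c'=='c', l++,r--
l=4 r=16: 'e'=='e', l++,r--
l=5 r=15: 'b'!='d', stop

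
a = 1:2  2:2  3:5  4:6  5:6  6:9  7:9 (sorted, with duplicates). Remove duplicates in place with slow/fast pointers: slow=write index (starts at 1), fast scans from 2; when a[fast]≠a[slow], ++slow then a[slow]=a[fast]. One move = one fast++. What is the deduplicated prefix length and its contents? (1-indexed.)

length 4; prefix = [2, 5, 6, 9]

(s=1,f=2) a[fast]=2=a[slow] dup → fast++
(s=1,f=3) a[fast]=5≠a[slow]=2 write a[2]=5 → slow++,fast++
(s=2,f=4) a[fast]=6≠a[slow]=5 write a[3]=6 → slow++,fast++
(s=3,f=5) a[fast]=6=a[slow] dup → fast++
(s=3,f=6) a[fast]=9≠a[slow]=6 write a[4]=9 → slow++,fast++
(s=4,f=7) a[fast]=9=a[slow] dup → fast++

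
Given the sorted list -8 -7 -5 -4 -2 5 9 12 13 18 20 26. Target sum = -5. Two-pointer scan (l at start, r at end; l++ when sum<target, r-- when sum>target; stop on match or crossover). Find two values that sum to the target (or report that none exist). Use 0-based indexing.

l=0 r=11: -8+26=18 >-5, r--
l=0 r=10: -8+20=12 >-5, r--
l=0 r=9: -8+18=10 >-5, r--
l=0 r=8: -8+13=5 >-5, r--
l=0 r=7: -8+12=4 >-5, r--
l=0 r=6: -8+9=1 >-5, r--
l=0 r=5: -8+5=-3 >-5, r--
l=0 r=4: -8+-2=-10 <-5, l++
l=1 r=4: -7+-2=-9 <-5, l++
l=2 r=4: -5+-2=-7 <-5, l++
l=3 r=4: -4+-2=-6 <-5, l++

no pair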